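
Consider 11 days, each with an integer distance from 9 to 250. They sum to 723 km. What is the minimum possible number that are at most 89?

4

If only k of them are at most 89, the other 11 − k are at least 90, so the total is at least (11 − k)·90 + k·9.
This is ≤ 723, so (11 − k)·90 + 9k ≤ 723, which gives k ≥ 4.
Exactly 4 works: 4 values at 9 and 7 at 90 total 666; raise one of the low values by 57 (still ≤ 89) to hit 723.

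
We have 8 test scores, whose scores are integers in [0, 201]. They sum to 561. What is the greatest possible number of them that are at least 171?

3

If k of the values are ≥ 171, the total is ≥ 171k + 0(8 − k).
Setting 171k + 0(8 − k) ≤ 561 gives 171k ≤ 561, so k ≤ 3.
k = 3 is achieved by 3 values at 171 and 5 at 0, total 513; add 48 to one value (staying below 171) to reach 561.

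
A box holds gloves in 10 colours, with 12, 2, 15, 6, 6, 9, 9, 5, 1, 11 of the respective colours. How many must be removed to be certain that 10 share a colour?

66

In the worst case you take as many as possible of each colour without reaching 10: 9 + 2 + 9 + 6 + 6 + 9 + 9 + 5 + 1 + 9 = 65.
The next one must give 10 of some colour, so 65 + 1 = 66.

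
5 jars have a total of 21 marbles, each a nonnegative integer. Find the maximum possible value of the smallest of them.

4

The average is 21/5 < 5, so some value is ≤ 4.
Equality holds with 4 values of 4 and 1 value of 5.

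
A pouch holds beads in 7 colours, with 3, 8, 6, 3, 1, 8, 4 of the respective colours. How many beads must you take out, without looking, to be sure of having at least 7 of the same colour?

In the worst case you take as many as possible of each colour without reaching 7: 3 + 6 + 6 + 3 + 1 + 6 + 4 = 29.
The next one must give 7 of some colour, so 29 + 1 = 30.

30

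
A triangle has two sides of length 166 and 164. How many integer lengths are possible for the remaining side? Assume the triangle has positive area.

327

The triangle inequality gives |166 − 164| < c < 166 + 164, i.e. 2 < c < 330.
So c can be any integer from 3 to 329: 327 values.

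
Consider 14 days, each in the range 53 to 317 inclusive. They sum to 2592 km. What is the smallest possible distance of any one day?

53

To make one day as small as possible, make the other 13 as large as possible.
The other 13 can take up 13 × 317 = 4121 ≥ 2592 − 53, so one day can sit at its floor of 53.
Achievable: one at 53 and the other 13 totalling 2539, which fits since 13 × 53 ≤ 2539 ≤ 13 × 317.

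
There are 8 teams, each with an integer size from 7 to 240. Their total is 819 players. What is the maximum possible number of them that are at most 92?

7

Suppose k of them are at most 92. Those contribute at most 92 each and the rest at most 240 each.
So the total is at most 92k + 240(8 − k) = 1920 − 148k. This must still be ≥ 819, so k ≤ 7.
k = 7 is achieved by 7 values at 92 and 1 at 240, total 884; lower one of the 240's by 65 (still > 92) to reach 819.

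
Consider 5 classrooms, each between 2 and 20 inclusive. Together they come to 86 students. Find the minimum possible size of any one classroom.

6

To make one classroom as small as possible, make the other 4 as large as possible.
The other 4 contribute at most 4 × 20 = 80, leaving at least 86 − 80 = 6.
Since 6 ≥ 2, this is achievable: one at 6 and 4 at 20.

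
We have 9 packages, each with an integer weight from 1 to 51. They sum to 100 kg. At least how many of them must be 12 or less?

2

If only k of them are at most 12, the other 9 − k are at least 13, so the total is at least (9 − k)·13 + k·1.
This is ≤ 100, so (9 − k)·13 + 1k ≤ 100, which gives k ≥ 2.
Exactly 2 works: 2 values at 1 and 7 at 13 total 93; raise one of the low values by 7 (still ≤ 12) to hit 100.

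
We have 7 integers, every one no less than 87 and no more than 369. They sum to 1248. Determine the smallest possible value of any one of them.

To make one integer as small as possible, make the other 6 as large as possible.
The other 6 can take up 6 × 369 = 2214 ≥ 1248 − 87, so one integer can sit at its floor of 87.
Achievable: one at 87 and the other 6 totalling 1161, which fits since 6 × 87 ≤ 1161 ≤ 6 × 369.

87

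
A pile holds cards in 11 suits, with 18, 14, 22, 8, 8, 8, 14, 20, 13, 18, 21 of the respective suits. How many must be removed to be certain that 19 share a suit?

156

In the worst case you take as many as possible of each suit without reaching 19: 18 + 14 + 18 + 8 + 8 + 8 + 14 + 18 + 13 + 18 + 18 = 155.
The next one must give 19 of some suit, so 155 + 1 = 156.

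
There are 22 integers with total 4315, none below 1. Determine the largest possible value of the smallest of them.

The average is 4315/22 < 197, so some value is ≤ 196.
Equality holds with 19 values of 196 and 3 values of 197.

196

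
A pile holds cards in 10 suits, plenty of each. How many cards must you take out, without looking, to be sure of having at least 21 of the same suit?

201

In the worst case you draw 20 of each of the 10 suits: 10 × 20 = 200.
One more forces 21 of some suit, so 200 + 1 = 201.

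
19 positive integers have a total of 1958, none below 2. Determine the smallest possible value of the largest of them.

The 19 values sum to 1958, so their maximum is at least ⌈1958/19⌉ = 104.
Equality holds with 1 value of 104 and 18 values of 103.

104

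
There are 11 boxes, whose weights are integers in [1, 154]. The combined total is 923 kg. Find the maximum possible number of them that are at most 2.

5

Each value at 2 or below falls at least 154 − 2 = 152 short of the ceiling 154.
The ceiling total is 11 × 154 = 1694, and we need 923, so at most ⌊(1694 − 923)/152⌋ = 5 can be that low.
k = 5 is achieved by 5 values at 2 and 6 at 154, total 934; lower one of the 154's by 11 (still > 2) to reach 923.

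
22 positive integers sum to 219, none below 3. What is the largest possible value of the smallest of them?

The average is 219/22 < 10, so some value is ≤ 9.
Taking 1 copy of 9 and 21 copies of 10 gives exactly 219, so 9 is attained.

9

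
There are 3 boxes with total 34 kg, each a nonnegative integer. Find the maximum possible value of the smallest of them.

11

The 3 values sum to 34, so their minimum is at most ⌊34/3⌋ = 11.
Achievable: 2 of them at 11 and 1 at 12 total 34.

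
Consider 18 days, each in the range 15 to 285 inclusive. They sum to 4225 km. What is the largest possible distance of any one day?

285

Maximizing one value means minimizing the remaining 17.
The other 17 contribute at least 17 × 15 = 255, leaving at most 4225 − 255 = 3970.
But each day is capped at 285, so the maximum is 285.
Achievable: one at 285 and the other 17 totalling 3940, which fits since 17 × 15 ≤ 3940 ≤ 17 × 285.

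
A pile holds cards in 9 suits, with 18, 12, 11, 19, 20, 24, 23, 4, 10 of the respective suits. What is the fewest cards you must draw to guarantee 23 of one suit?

In the worst case you take as many as possible of each suit without reaching 23: 18 + 12 + 11 + 19 + 20 + 22 + 22 + 4 + 10 = 138.
The next one must give 23 of some suit, so 138 + 1 = 139.

139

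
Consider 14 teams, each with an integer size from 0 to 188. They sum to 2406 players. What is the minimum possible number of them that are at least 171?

Each value short of 171 is at most 170, costing at least 188 − 170 = 18 against the maximum total of 2632.
We can afford to lose at most 2632 − 2406 = 226, so at most ⌊226/18⌋ = 12 fall short, and at least 2 are ≥ 171.
Exactly 2 works: 2 values at 188 and 12 at 170 total 2416; lower one of the high values by 10 (still ≥ 171) to hit 2406.

2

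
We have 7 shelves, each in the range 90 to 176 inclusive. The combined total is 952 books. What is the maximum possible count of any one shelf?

Maximizing one value means minimizing the remaining 6.
The other 6 contribute at least 6 × 90 = 540, leaving at most 952 − 540 = 412.
But each shelf is capped at 176, so the maximum is 176.
Achievable: one at 176 and the other 6 totalling 776, which fits since 6 × 90 ≤ 776 ≤ 6 × 176.

176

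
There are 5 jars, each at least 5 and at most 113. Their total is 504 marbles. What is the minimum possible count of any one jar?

52

Minimizing one value means maximizing the remaining 4.
The other 4 contribute at most 4 × 113 = 452, leaving at least 504 − 452 = 52.
Since 52 ≥ 5, this is achievable: one at 52 and 4 at 113.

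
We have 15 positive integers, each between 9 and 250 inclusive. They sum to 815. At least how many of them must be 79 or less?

If only k of them are at most 79, the other 15 − k are at least 80, so the total is at least (15 − k)·80 + k·9.
This is ≤ 815, so (15 − k)·80 + 9k ≤ 815, which gives k ≥ 6.
Exactly 6 works: 6 values at 9 and 9 at 80 total 774; raise one of the low values by 41 (still ≤ 79) to hit 815.

6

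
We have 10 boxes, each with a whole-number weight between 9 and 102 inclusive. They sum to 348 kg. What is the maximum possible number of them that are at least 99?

2

If k of the values are ≥ 99, the total is ≥ 99k + 9(10 − k).
Setting 99k + 9(10 − k) ≤ 348 gives 90k ≤ 258, so k ≤ 2.
k = 2 is achieved by 2 values at 99 and 8 at 9, total 270; add 78 to one value (staying below 99) to reach 348.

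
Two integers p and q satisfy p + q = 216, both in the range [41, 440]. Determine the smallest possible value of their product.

Since p + q is fixed, pushing one of them to its bound minimizes the product.
The extreme feasible split is p = 41, q = 175, giving pq = 7175.

7175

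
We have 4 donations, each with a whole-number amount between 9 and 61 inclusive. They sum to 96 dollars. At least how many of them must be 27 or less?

Let j be the number exceeding 27. Then the total is ≥ 28·j + 9·(4 − j) = 36 + 19j.
So 19j ≤ 60 and j ≤ 3; hence at least 4 − 3 = 1 are ≤ 27.
Exactly 1 works: 1 value at 9 and 3 at 28 total 93; raise one of the low values by 3 (still ≤ 27) to hit 96.

1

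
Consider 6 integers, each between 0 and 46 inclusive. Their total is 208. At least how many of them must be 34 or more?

1

If only k of them are at least 34, the other 6 − k are at most 33, so the total is at most k·46 + (6 − k)·33.
This must reach 208, so k·46 + (6 − k)·33 ≥ 208, giving k ≥ 1.
Exactly 1 works: 1 value at 46 and 5 at 33 total 211; lower one of the high values by 3 (still ≥ 34) to hit 208.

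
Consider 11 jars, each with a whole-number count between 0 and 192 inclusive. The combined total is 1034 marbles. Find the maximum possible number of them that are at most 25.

Each value at 25 or below falls at least 192 − 25 = 167 short of the ceiling 192.
The ceiling total is 11 × 192 = 2112, and we need 1034, so at most ⌊(2112 − 1034)/167⌋ = 6 can be that low.
k = 6 is achieved by 6 values at 25 and 5 at 192, total 1110; lower one of the 192's by 76 (still > 25) to reach 1034.

6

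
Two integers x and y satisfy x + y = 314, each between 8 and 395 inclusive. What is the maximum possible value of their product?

For a fixed sum, the product xy is largest when x and y are as close as possible.
Taking x = 157 and y = 157 (both in [8, 395]) gives xy = 24649.

24649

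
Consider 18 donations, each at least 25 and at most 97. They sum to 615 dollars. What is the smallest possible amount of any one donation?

Minimizing one value means maximizing the remaining 17.
The other 17 can take up 17 × 97 = 1649 ≥ 615 − 25, so one donation can sit at its floor of 25.
Achievable: one at 25 and the other 17 totalling 590, which fits since 17 × 25 ≤ 590 ≤ 17 × 97.

25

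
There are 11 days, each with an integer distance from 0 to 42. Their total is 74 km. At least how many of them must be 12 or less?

If only k of them are at most 12, the other 11 − k are at least 13, so the total is at least (11 − k)·13 + k·0.
This is ≤ 74, so (11 − k)·13 + 0k ≤ 74, which gives k ≥ 6.
Exactly 6 works: 6 values at 0 and 5 at 13 total 65; raise one of the low values by 9 (still ≤ 12) to hit 74.

6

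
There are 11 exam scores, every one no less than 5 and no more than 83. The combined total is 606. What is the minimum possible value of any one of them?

Minimizing one value means maximizing the remaining 10.
The other 10 can take up 10 × 83 = 830 ≥ 606 − 5, so one score can sit at its floor of 5.
Achievable: one at 5 and the other 10 totalling 601, which fits since 10 × 5 ≤ 601 ≤ 10 × 83.

5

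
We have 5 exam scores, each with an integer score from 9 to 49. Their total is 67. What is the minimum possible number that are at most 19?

Each value above 19 is at least 20, contributing at least 20 − 9 = 11 above the floor 9.
The sum exceeds the floor total 45 by 22, so at most ⌊22/11⌋ = 2 exceed 19, and at least 3 are ≤ 19.
Exactly 3 works: 3 values at 9 and 2 at 20 total 67.

3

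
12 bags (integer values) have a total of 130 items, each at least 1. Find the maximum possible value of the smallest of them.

10

If every one of the 12 were at least 11, the total would be at least 12 × 11 = 132 > 130.
Equality holds with 2 values of 10 and 10 values of 11.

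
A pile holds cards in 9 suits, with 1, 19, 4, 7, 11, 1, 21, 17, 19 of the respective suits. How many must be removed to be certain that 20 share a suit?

In the worst case you take as many as possible of each suit without reaching 20: 1 + 19 + 4 + 7 + 11 + 1 + 19 + 17 + 19 = 98.
The next one must give 20 of some suit, so 98 + 1 = 99.

99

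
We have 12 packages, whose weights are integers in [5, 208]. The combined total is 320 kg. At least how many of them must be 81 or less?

9

If only k of them are at most 81, the other 12 − k are at least 82, so the total is at least (12 − k)·82 + k·5.
This is ≤ 320, so (12 − k)·82 + 5k ≤ 320, which gives k ≥ 9.
Exactly 9 works: 9 values at 5 and 3 at 82 total 291; raise one of the low values by 29 (still ≤ 81) to hit 320.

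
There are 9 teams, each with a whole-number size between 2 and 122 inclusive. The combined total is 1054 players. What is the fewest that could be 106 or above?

If only k of them are at least 106, the other 9 − k are at most 105, so the total is at most k·122 + (9 − k)·105.
This must reach 1054, so k·122 + (9 − k)·105 ≥ 1054, giving k ≥ 7.
Exactly 7 works: 7 values at 122 and 2 at 105 total 1064; lower one of the high values by 10 (still ≥ 106) to hit 1054.

7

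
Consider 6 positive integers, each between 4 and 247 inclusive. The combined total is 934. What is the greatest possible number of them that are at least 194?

4

With k values at 194 or above and the rest at least 4, the sum is at least 24 + 190k.
Since the sum is 934, we need 190k ≤ 910, i.e. k ≤ 4.
k = 4 is achieved by 4 values at 194 and 2 at 4, total 784; add 150 to one value (staying below 194) to reach 934.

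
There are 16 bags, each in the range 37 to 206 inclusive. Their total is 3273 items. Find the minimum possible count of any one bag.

Minimizing one value means maximizing the remaining 15.
The other 15 contribute at most 15 × 206 = 3090, leaving at least 3273 − 3090 = 183.
Since 183 ≥ 37, this is achievable: one at 183 and 15 at 206.

183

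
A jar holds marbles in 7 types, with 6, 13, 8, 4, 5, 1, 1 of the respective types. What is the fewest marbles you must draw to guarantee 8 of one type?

32

In the worst case you take as many as possible of each type without reaching 8: 6 + 7 + 7 + 4 + 5 + 1 + 1 = 31.
The next one must give 8 of some type, so 31 + 1 = 32.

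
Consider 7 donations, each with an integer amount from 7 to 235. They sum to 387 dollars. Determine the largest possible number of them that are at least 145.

2

If k of the values are ≥ 145, the total is ≥ 145k + 7(7 − k).
Setting 145k + 7(7 − k) ≤ 387 gives 138k ≤ 338, so k ≤ 2.
k = 2 is achieved by 2 values at 145 and 5 at 7, total 325; add 62 to one value (staying below 145) to reach 387.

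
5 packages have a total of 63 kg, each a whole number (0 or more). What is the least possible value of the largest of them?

The average is 63/5 > 12, so not all 5 can be 12 or less; the largest is ≥ 13.
Achievable: 3 of them at 13 and 2 at 12 total 63.

13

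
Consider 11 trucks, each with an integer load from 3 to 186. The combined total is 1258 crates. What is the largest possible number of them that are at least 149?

8

If k of the values are ≥ 149, the total is ≥ 149k + 3(11 − k).
Setting 149k + 3(11 − k) ≤ 1258 gives 146k ≤ 1225, so k ≤ 8.
k = 8 is achieved by 8 values at 149 and 3 at 3, total 1201; add 57 to one value (staying below 149) to reach 1258.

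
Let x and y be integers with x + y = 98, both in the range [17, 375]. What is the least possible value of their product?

Since x + y is fixed, pushing one of them to its bound minimizes the product.
The extreme feasible split is x = 17, y = 81, giving xy = 1377.

1377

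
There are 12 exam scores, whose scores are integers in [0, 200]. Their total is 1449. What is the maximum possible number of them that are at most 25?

Each value at 25 or below falls at least 200 − 25 = 175 short of the ceiling 200.
The ceiling total is 12 × 200 = 2400, and we need 1449, so at most ⌊(2400 − 1449)/175⌋ = 5 can be that low.
k = 5 is achieved by 5 values at 25 and 7 at 200, total 1525; lower one of the 200's by 76 (still > 25) to reach 1449.

5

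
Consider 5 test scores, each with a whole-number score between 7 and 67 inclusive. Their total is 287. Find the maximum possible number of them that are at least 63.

Suppose k of them are at least 63. Those contribute at least 63 each and the other 5 − k at least 7 each.
So the total is at least 63k + 7(5 − k) = 35 + 56k. This must be ≤ 287, giving k ≤ 4.
k = 4 is achieved by 4 values at 63 and 1 at 7, total 259; add 28 to one value (staying below 63) to reach 287.

4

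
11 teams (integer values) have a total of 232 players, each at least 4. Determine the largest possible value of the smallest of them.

The 11 values sum to 232, so their minimum is at most ⌊232/11⌋ = 21.
Achievable: 10 of them at 21 and 1 at 22 total 232.

21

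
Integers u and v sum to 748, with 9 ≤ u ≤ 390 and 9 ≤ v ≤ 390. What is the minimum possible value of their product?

Since u + v is fixed, pushing one of them to its bound minimizes the product.
The extreme feasible split is u = 358, v = 390, giving uv = 139620.

139620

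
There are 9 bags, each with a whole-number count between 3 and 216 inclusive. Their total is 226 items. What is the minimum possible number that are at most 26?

Let j be the number exceeding 26. Then the total is ≥ 27·j + 3·(9 − j) = 27 + 24j.
So 24j ≤ 199 and j ≤ 8; hence at least 9 − 8 = 1 are ≤ 26.
Exactly 1 works: 1 value at 3 and 8 at 27 total 219; raise one of the low values by 7 (still ≤ 26) to hit 226.

1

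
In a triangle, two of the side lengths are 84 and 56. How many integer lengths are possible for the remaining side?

111

The triangle inequality gives |84 − 56| < c < 84 + 56, i.e. 28 < c < 140.
So c can be any integer from 29 to 139: 111 values.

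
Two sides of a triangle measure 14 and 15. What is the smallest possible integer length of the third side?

The third side must exceed |14 − 15| = 1.
The smallest integer above 1 is 2.

2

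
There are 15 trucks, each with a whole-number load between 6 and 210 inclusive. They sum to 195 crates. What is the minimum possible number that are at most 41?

13

Let j be the number exceeding 41. Then the total is ≥ 42·j + 6·(15 − j) = 90 + 36j.
So 36j ≤ 105 and j ≤ 2; hence at least 15 − 2 = 13 are ≤ 41.
Exactly 13 works: 13 values at 6 and 2 at 42 total 162; raise one of the low values by 33 (still ≤ 41) to hit 195.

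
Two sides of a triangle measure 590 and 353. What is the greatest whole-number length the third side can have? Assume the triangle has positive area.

942

The third side must be less than 590 + 353 = 943.
The largest integer below 943 is 942.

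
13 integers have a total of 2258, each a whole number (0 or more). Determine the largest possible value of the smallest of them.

The 13 values sum to 2258, so their minimum is at most ⌊2258/13⌋ = 173.
Achievable: 4 of them at 173 and 9 at 174 total 2258.

173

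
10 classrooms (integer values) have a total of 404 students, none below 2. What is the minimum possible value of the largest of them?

The 10 values sum to 404, so their maximum is at least ⌈404/10⌉ = 41.
Taking 6 copies of 40 and 4 copies of 41 gives exactly 404, so 41 is attained.

41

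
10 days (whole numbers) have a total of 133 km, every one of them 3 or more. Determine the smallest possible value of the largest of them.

The average is 133/10 > 13, so not all 10 can be 13 or less; the largest is ≥ 14.
Achievable: 3 of them at 14 and 7 at 13 total 133.

14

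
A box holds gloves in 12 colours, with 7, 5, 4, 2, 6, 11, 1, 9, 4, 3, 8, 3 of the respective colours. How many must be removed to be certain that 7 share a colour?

53

In the worst case you take as many as possible of each colour without reaching 7: 6 + 5 + 4 + 2 + 6 + 6 + 1 + 6 + 4 + 3 + 6 + 3 = 52.
The next one must give 7 of some colour, so 52 + 1 = 53.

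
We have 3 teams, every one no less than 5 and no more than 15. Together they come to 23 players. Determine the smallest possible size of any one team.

5

Minimizing one value means maximizing the remaining 2.
The other 2 can take up 2 × 15 = 30 ≥ 23 − 5, so one team can sit at its floor of 5.
Achievable: one at 5 and the other 2 totalling 18, which fits since 2 × 5 ≤ 18 ≤ 2 × 15.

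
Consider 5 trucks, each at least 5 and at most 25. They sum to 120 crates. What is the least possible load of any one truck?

20

To make one truck as small as possible, make the other 4 as large as possible.
The other 4 contribute at most 4 × 25 = 100, leaving at least 120 − 100 = 20.
Since 20 ≥ 5, this is achievable: one at 20 and 4 at 25.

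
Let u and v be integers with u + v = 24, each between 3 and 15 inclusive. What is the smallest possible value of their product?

For a fixed sum, uv is smallest when u and v are as far apart as possible.
At the endpoint u = 9, v = 24 − 9 = 15, so uv = 9 × 15 = 135.

135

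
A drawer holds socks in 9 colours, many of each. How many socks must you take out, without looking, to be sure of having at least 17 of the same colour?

You could draw 16 of every colour without reaching 17 of any — 144 in all.
One more forces 17 of some colour, so 144 + 1 = 145.

145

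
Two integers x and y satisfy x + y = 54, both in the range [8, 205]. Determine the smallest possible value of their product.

368

xy = x(54 − x) is concave in x, so over [8, 46] it is minimized at an endpoint.
At the endpoint x = 8, y = 54 − 8 = 46, so xy = 8 × 46 = 368.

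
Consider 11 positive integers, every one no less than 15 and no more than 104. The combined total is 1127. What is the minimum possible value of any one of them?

Minimizing one value means maximizing the remaining 10.
The other 10 contribute at most 10 × 104 = 1040, leaving at least 1127 − 1040 = 87.
Since 87 ≥ 15, this is achievable: one at 87 and 10 at 104.

87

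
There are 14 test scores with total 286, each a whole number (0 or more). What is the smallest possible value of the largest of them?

21

The 14 values sum to 286, so their maximum is at least ⌈286/14⌉ = 21.
Equality holds with 6 values of 21 and 8 values of 20.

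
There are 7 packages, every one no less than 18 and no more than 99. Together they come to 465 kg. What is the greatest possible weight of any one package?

99

Maximizing one value means minimizing the remaining 6.
The other 6 contribute at least 6 × 18 = 108, leaving at most 465 − 108 = 357.
But each package is capped at 99, so the maximum is 99.
Achievable: one at 99 and the other 6 totalling 366, which fits since 6 × 18 ≤ 366 ≤ 6 × 99.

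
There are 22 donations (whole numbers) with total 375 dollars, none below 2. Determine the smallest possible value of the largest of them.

The average is 375/22 > 17, so not all 22 can be 17 or less; the largest is ≥ 18.
Achievable: 1 of them at 18 and 21 at 17 total 375.

18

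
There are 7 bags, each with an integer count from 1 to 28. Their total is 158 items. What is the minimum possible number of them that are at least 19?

Each value short of 19 is at most 18, costing at least 28 − 18 = 10 against the maximum total of 196.
We can afford to lose at most 196 − 158 = 38, so at most ⌊38/10⌋ = 3 fall short, and at least 4 are ≥ 19.
Exactly 4 works: 4 values at 28 and 3 at 18 total 166; lower one of the high values by 8 (still ≥ 19) to hit 158.

4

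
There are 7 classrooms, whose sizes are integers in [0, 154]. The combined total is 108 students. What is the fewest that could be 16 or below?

1

Let j be the number exceeding 16. Then the total is ≥ 17·j + 0·(7 − j) = 0 + 17j.
So 17j ≤ 108 and j ≤ 6; hence at least 7 − 6 = 1 are ≤ 16.
Exactly 1 works: 1 value at 0 and 6 at 17 total 102; raise one of the low values by 6 (still ≤ 16) to hit 108.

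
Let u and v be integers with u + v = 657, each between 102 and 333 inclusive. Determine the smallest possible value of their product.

107892

uv = u(657 − u) is concave in u, so over [324, 333] it is minimized at an endpoint.
The extreme feasible split is u = 324, v = 333, giving uv = 107892.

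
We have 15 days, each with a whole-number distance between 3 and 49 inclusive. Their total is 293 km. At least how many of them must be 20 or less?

2

Each value above 20 is at least 21, contributing at least 21 − 3 = 18 above the floor 3.
The sum exceeds the floor total 45 by 248, so at most ⌊248/18⌋ = 13 exceed 20, and at least 2 are ≤ 20.
Exactly 2 works: 2 values at 3 and 13 at 21 total 279; raise one of the low values by 14 (still ≤ 20) to hit 293.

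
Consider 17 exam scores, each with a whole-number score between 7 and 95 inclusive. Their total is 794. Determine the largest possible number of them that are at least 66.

If k of the values are ≥ 66, the total is ≥ 66k + 7(17 − k).
Setting 66k + 7(17 − k) ≤ 794 gives 59k ≤ 675, so k ≤ 11.
k = 11 is achieved by 11 values at 66 and 6 at 7, total 768; add 26 to one value (staying below 66) to reach 794.

11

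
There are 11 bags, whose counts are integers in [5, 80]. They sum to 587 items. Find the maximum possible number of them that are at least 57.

10

With k values at 57 or above and the rest at least 5, the sum is at least 55 + 52k.
Since the sum is 587, we need 52k ≤ 532, i.e. k ≤ 10.
k = 10 is achieved by 10 values at 57 and 1 at 5, total 575; add 12 to one value (staying below 57) to reach 587.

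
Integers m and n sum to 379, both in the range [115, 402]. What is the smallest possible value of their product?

For a fixed sum, mn is smallest when m and n are as far apart as possible.
The extreme feasible split is m = 115, n = 264, giving mn = 30360.

30360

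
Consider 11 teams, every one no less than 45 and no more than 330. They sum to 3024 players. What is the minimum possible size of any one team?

45

To make one team as small as possible, make the other 10 as large as possible.
The other 10 can take up 10 × 330 = 3300 ≥ 3024 − 45, so one team can sit at its floor of 45.
Achievable: one at 45 and the other 10 totalling 2979, which fits since 10 × 45 ≤ 2979 ≤ 10 × 330.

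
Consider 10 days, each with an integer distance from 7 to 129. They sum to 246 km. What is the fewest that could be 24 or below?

Let j be the number exceeding 24. Then the total is ≥ 25·j + 7·(10 − j) = 70 + 18j.
So 18j ≤ 176 and j ≤ 9; hence at least 10 − 9 = 1 are ≤ 24.
Exactly 1 works: 1 value at 7 and 9 at 25 total 232; raise one of the low values by 14 (still ≤ 24) to hit 246.

1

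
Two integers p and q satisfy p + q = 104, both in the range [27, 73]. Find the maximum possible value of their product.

2704

pq = p(104 − p) is maximized when p is as near 104/2 as the bounds allow.
Taking p = 52 and q = 52 (both in [27, 73]) gives pq = 2704.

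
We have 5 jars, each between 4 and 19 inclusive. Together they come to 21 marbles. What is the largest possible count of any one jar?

Maximizing one value means minimizing the remaining 4.
The other 4 contribute at least 4 × 4 = 16, leaving at most 21 − 16 = 5.
Since 5 ≤ 19, this is achievable: one at 5 and 4 at 4.

5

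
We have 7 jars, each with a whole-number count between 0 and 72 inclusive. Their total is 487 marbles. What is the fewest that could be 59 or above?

6

Each value short of 59 is at most 58, costing at least 72 − 58 = 14 against the maximum total of 504.
We can afford to lose at most 504 − 487 = 17, so at most ⌊17/14⌋ = 1 fall short, and at least 6 are ≥ 59.
Exactly 6 works: 6 values at 72 and 1 at 58 total 490; lower one of the high values by 3 (still ≥ 59) to hit 487.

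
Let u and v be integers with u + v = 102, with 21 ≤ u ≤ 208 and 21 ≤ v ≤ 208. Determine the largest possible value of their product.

With u + v fixed, uv peaks when the two are closest together.
Taking u = 51 and v = 51 (both in [21, 208]) gives uv = 2601.

2601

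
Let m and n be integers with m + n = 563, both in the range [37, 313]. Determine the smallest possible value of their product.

78250

Since m + n is fixed, pushing one of them to its bound minimizes the product.
At the endpoint m = 250, n = 563 − 250 = 313, so mn = 250 × 313 = 78250.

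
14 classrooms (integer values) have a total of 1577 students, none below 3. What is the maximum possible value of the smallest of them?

The average is 1577/14 < 113, so some value is ≤ 112.
Equality holds with 5 values of 112 and 9 values of 113.

112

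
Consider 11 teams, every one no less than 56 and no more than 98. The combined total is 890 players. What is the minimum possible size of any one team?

Minimizing one value means maximizing the remaining 10.
The other 10 can take up 10 × 98 = 980 ≥ 890 − 56, so one team can sit at its floor of 56.
Achievable: one at 56 and the other 10 totalling 834, which fits since 10 × 56 ≤ 834 ≤ 10 × 98.

56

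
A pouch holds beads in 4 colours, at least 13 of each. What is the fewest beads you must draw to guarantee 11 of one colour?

In the worst case you draw 10 of each of the 4 colours: 4 × 10 = 40.
One more forces 11 of some colour, so 40 + 1 = 41.

41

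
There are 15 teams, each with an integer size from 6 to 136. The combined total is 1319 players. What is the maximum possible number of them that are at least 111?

With k values at 111 or above and the rest at least 6, the sum is at least 90 + 105k.
Since the sum is 1319, we need 105k ≤ 1229, i.e. k ≤ 11.
k = 11 is achieved by 11 values at 111 and 4 at 6, total 1245; add 74 to one value (staying below 111) to reach 1319.

11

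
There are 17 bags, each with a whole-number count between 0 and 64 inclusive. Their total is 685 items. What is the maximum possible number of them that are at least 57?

12

Suppose k of them are at least 57. Those contribute at least 57 each and the other 17 − k at least 0 each.
So the total is at least 57k + 0(17 − k) = 0 + 57k. This must be ≤ 685, giving k ≤ 12.
k = 12 is achieved by 12 values at 57 and 5 at 0, total 684; add 1 to one value (staying below 57) to reach 685.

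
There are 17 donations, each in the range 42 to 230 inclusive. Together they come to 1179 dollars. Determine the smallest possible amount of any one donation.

To make one donation as small as possible, make the other 16 as large as possible.
The other 16 can take up 16 × 230 = 3680 ≥ 1179 − 42, so one donation can sit at its floor of 42.
Achievable: one at 42 and the other 16 totalling 1137, which fits since 16 × 42 ≤ 1137 ≤ 16 × 230.

42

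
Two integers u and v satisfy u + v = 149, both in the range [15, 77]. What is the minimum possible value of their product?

uv = u(149 − u) is concave in u, so over [72, 77] it is minimized at an endpoint.
The extreme feasible split is u = 72, v = 77, giving uv = 5544.

5544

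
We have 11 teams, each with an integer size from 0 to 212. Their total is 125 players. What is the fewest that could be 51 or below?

Each value above 51 is at least 52, contributing at least 52 − 0 = 52 above the floor 0.
The sum exceeds the floor total 0 by 125, so at most ⌊125/52⌋ = 2 exceed 51, and at least 9 are ≤ 51.
Exactly 9 works: 9 values at 0 and 2 at 52 total 104; raise one of the low values by 21 (still ≤ 51) to hit 125.

9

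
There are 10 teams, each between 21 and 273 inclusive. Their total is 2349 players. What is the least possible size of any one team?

21

Minimizing one value means maximizing the remaining 9.
The other 9 can take up 9 × 273 = 2457 ≥ 2349 − 21, so one team can sit at its floor of 21.
Achievable: one at 21 and the other 9 totalling 2328, which fits since 9 × 21 ≤ 2328 ≤ 9 × 273.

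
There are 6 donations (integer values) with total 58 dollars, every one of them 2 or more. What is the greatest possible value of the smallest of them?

If every one of the 6 were at least 10, the total would be at least 6 × 10 = 60 > 58.
Equality holds with 2 values of 9 and 4 values of 10.

9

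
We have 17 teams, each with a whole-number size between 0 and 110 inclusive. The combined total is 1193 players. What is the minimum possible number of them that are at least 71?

1

Each value short of 71 is at most 70, costing at least 110 − 70 = 40 against the maximum total of 1870.
We can afford to lose at most 1870 − 1193 = 677, so at most ⌊677/40⌋ = 16 fall short, and at least 1 are ≥ 71.
Exactly 1 works: 1 value at 110 and 16 at 70 total 1230; lower one of the high values by 37 (still ≥ 71) to hit 1193.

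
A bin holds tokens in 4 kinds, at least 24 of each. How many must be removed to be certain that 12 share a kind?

45

You could draw 11 of every kind without reaching 12 of any — 44 in all.
One more forces 12 of some kind, so 44 + 1 = 45.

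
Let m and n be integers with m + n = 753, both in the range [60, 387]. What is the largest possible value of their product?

141752

With m + n fixed, mn peaks when the two are closest together.
Taking m = 376 and n = 377 (both in [60, 387]) gives mn = 141752.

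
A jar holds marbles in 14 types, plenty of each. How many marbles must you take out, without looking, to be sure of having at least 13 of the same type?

You could draw 12 of every type without reaching 13 of any — 168 in all.
One more forces 13 of some type, so 168 + 1 = 169.

169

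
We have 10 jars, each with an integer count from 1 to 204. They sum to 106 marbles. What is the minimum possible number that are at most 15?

Each value above 15 is at least 16, contributing at least 16 − 1 = 15 above the floor 1.
The sum exceeds the floor total 10 by 96, so at most ⌊96/15⌋ = 6 exceed 15, and at least 4 are ≤ 15.
Exactly 4 works: 4 values at 1 and 6 at 16 total 100; raise one of the low values by 6 (still ≤ 15) to hit 106.

4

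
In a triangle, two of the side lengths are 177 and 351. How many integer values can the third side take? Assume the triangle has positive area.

The triangle inequality gives |177 − 351| < c < 177 + 351, i.e. 174 < c < 528.
So c can be any integer from 175 to 527: 353 values.

353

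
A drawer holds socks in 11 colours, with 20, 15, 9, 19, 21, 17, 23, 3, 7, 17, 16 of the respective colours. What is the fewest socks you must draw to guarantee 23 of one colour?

167

In the worst case you take as many as possible of each colour without reaching 23: 20 + 15 + 9 + 19 + 21 + 17 + 22 + 3 + 7 + 17 + 16 = 166.
The next one must give 23 of some colour, so 166 + 1 = 167.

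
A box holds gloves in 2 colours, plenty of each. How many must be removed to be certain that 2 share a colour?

You could draw 1 of every colour without reaching 2 of any — 2 in all.
One more forces 2 of some colour, so 2 + 1 = 3.

3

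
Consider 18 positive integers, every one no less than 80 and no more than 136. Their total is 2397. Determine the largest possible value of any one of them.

Maximizing one value means minimizing the remaining 17.
The other 17 contribute at least 17 × 80 = 1360, leaving at most 2397 − 1360 = 1037.
But each integer is capped at 136, so the maximum is 136.
Achievable: one at 136 and the other 17 totalling 2261, which fits since 17 × 80 ≤ 2261 ≤ 17 × 136.

136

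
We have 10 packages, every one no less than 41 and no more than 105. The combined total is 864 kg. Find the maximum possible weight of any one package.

105

To make one package as large as possible, make the other 9 as small as possible.
The other 9 contribute at least 9 × 41 = 369, leaving at most 864 − 369 = 495.
But each package is capped at 105, so the maximum is 105.
Achievable: one at 105 and the other 9 totalling 759, which fits since 9 × 41 ≤ 759 ≤ 9 × 105.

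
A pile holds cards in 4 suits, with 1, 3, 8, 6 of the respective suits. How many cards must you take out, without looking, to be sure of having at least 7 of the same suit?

In the worst case you take as many as possible of each suit without reaching 7: 1 + 3 + 6 + 6 = 16.
The next one must give 7 of some suit, so 16 + 1 = 17.

17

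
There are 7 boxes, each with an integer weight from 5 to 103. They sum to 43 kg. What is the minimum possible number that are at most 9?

Each value above 9 is at least 10, contributing at least 10 − 5 = 5 above the floor 5.
The sum exceeds the floor total 35 by 8, so at most ⌊8/5⌋ = 1 exceed 9, and at least 6 are ≤ 9.
Exactly 6 works: 6 values at 5 and 1 at 10 total 40; raise one of the low values by 3 (still ≤ 9) to hit 43.

6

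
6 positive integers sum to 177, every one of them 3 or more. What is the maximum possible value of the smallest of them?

29

The average is 177/6 < 30, so some value is ≤ 29.
Equality holds with 3 values of 29 and 3 values of 30.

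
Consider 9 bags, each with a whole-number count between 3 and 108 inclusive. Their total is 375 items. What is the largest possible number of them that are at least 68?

Suppose k of them are at least 68. Those contribute at least 68 each and the other 9 − k at least 3 each.
So the total is at least 68k + 3(9 − k) = 27 + 65k. This must be ≤ 375, giving k ≤ 5.
k = 5 is achieved by 5 values at 68 and 4 at 3, total 352; add 23 to one value (staying below 68) to reach 375.

5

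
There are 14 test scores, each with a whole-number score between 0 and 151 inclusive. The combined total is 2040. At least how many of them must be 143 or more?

6

If only k of them are at least 143, the other 14 − k are at most 142, so the total is at most k·151 + (14 − k)·142.
This must reach 2040, so k·151 + (14 − k)·142 ≥ 2040, giving k ≥ 6.
Exactly 6 works: 6 values at 151 and 8 at 142 total 2042; lower one of the high values by 2 (still ≥ 143) to hit 2040.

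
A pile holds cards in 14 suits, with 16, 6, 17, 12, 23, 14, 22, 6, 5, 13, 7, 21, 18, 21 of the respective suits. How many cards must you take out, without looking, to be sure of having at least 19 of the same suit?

187

In the worst case you take as many as possible of each suit without reaching 19: 16 + 6 + 17 + 12 + 18 + 14 + 18 + 6 + 5 + 13 + 7 + 18 + 18 + 18 = 186.
The next one must give 19 of some suit, so 186 + 1 = 187.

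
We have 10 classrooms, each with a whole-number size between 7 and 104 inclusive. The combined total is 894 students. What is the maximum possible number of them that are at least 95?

9

If k of the values are ≥ 95, the total is ≥ 95k + 7(10 − k).
Setting 95k + 7(10 − k) ≤ 894 gives 88k ≤ 824, so k ≤ 9.
k = 9 is achieved by 9 values at 95 and 1 at 7, total 862; add 32 to one value (staying below 95) to reach 894.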